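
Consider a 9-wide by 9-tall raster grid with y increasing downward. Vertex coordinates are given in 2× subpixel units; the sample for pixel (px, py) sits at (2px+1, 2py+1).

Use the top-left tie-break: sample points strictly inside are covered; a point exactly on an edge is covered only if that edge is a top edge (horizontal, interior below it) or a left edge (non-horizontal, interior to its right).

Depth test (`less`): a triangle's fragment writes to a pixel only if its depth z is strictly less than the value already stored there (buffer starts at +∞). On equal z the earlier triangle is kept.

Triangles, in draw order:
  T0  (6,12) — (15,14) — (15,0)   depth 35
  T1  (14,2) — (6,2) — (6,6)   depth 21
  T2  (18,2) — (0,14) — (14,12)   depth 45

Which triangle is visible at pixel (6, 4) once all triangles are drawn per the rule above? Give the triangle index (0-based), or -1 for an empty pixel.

T0:
  2·area = 126  (B↔C swapped to make it positive)
  edge (6, 12)→(15, 0): d=(9,-12) top-left  bias=+0
  edge (15, 0)→(15, 14): d=(0,14) right/bottom  bias=-1
  edge (15, 14)→(6, 12): d=(-9,-2) top-left  bias=+0
    (7,0)@(15, 1): e=[9,0,117] → ·  [on edge]
    (6,1)@(13, 3): e=[3,28,95] → █
    (7,1)@(15, 3): e=[27,0,99] → ·  [on edge]
    (6,2)@(13, 5): e=[21,28,77] → █
    (7,2)@(15, 5): e=[45,0,81] → ·  [on edge]
    (5,3)@(11, 7): e=[15,56,55] → █
    (7,3)@(15, 7): e=[63,0,63] → ·  [on edge]
    (4,4)@(9, 9): e=[9,84,33] → █
    (7,4)@(15, 9): e=[81,0,45] → ·  [on edge]
    (3,5)@(7, 11): e=[3,112,11] → █
    (7,5)@(15, 11): e=[99,0,27] → ·  [on edge]
    (3,6)@(7, 13): e=[21,112,-7] → ·
    (7,6)@(15, 13): e=[117,0,9] → ·  [on edge]
    (7,7)@(15, 15): e=[135,0,-9] → ·  [on edge]
    (7,8)@(15, 17): e=[153,0,-27] → ·  [on edge]
  covered (13 px):
    · · · · · · · · ·
    · · · · · · █ · ·
    · · · · · · █ · ·
    · · · · · █ █ · ·
    · · · · █ █ █ · ·
    · · · █ █ █ █ · ·
    · · · · · █ █ · ·
    · · · · · · · · ·
    · · · · · · · · ·
T1:
  2·area = 32  (B↔C swapped to make it positive)
  edge (14, 2)→(6, 6): d=(-8,4) right/bottom  bias=-1
  edge (6, 6)→(6, 2): d=(0,-4) top-left  bias=+0
  edge (6, 2)→(14, 2): d=(8,0) top-left  bias=+0
    (3,1)@(7, 3): e=[20,4,8] → █
    (4,1)@(9, 3): e=[12,12,8] → █
    (5,1)@(11, 3): e=[4,20,8] → █
    (6,1)@(13, 3): e=[-4,28,8] → ·
    (3,2)@(7, 5): e=[4,4,24] → █
    (4,2)@(9, 5): e=[-4,12,24] → ·
    (5,2)@(11, 5): e=[-12,20,24] → ·
    (3,3)@(7, 7): e=[-12,4,40] → ·
  covered (4 px):
    · · · · · · · · ·
    · · · █ █ █ · · ·
    · · · █ · · · · ·
    · · · · · · · · ·
    · · · · · · · · ·
    · · · · · · · · ·
    · · · · · · · · ·
    · · · · · · · · ·
    · · · · · · · · ·
T2:
  2·area = 132  (B↔C swapped to make it positive)
  edge (18, 2)→(14, 12): d=(-4,10) right/bottom  bias=-1
  edge (14, 12)→(0, 14): d=(-14,2) right/bottom  bias=-1
  edge (0, 14)→(18, 2): d=(18,-12) top-left  bias=+0
    (8,1)@(17, 3): e=[6,120,6] → █
    (7,2)@(15, 5): e=[18,96,18] → █
    (8,2)@(17, 5): e=[-2,92,42] → ·
    (5,3)@(11, 7): e=[50,76,6] → █
    (6,3)@(13, 7): e=[30,72,30] → █
    (8,3)@(17, 7): e=[-10,64,78] → ·
    (4,4)@(9, 9): e=[62,52,18] → █
    (8,4)@(17, 9): e=[-18,36,114] → ·
    (2,5)@(5, 11): e=[94,32,6] → █
    (3,5)@(7, 11): e=[74,28,30] → █
    (7,5)@(15, 11): e=[-6,12,126] → ·
    (1,6)@(3, 13): e=[106,8,18] → █
    (3,6)@(7, 13): e=[66,0,66] → ·  [on edge]
  covered (16 px):
    · · · · · · · · ·
    · · · · · · · · █
    · · · · · · · █ ·
    · · · · · █ █ █ ·
    · · · · █ █ █ █ ·
    · · █ █ █ █ █ · ·
    · █ █ · · · · · ·
    · · · · · · · · ·
    · · · · · · · · ·

Z-buffer (winner per pixel, '.' = empty):
  . . . . . . . . .
  . . . 1 1 1 0 . 2
  . . . 1 . . 0 2 .
  . . . . . 0 0 2 .
  . . . . 0 0 0 2 .
  . . 2 0 0 0 0 . .
  . 2 2 . . 0 0 . .
  . . . . . . . . .
  . . . . . . . . .

Final: 0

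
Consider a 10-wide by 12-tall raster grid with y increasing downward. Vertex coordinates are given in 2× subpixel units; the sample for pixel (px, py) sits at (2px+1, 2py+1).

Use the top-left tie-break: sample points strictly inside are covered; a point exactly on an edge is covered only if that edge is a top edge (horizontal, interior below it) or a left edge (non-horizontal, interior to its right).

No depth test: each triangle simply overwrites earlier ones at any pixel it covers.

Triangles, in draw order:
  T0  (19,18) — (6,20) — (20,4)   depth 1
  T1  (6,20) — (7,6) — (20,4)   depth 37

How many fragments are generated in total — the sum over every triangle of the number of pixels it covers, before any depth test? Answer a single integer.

T0:
  2·area = 180
  edge (19, 18)→(6, 20): d=(-13,2) right/bottom  bias=-1
  edge (6, 20)→(20, 4): d=(14,-16) top-left  bias=+0
  edge (20, 4)→(19, 18): d=(-1,14) right/bottom  bias=-1
    (9,3)@(19, 7): e=[143,26,11] → #
    (8,4)@(17, 9): e=[121,22,37] → #
    (7,5)@(15, 11): e=[99,18,63] → #
    (6,6)@(13, 13): e=[77,14,89] → #
    (5,7)@(11, 15): e=[55,10,115] → #
    (4,8)@(9, 17): e=[33,6,141] → #
    (3,9)@(7, 19): e=[11,2,167] → #
    (6,9)@(13, 19): e=[-1,98,83] → ·
    (7,9)@(15, 19): e=[-5,130,55] → ·
    (8,9)@(17, 19): e=[-9,162,27] → ·
    (9,9)@(19, 19): e=[-13,194,-1] → ·
    (3,10)@(7, 21): e=[-15,30,165] → ·
  covered (24 px):
    · · · · · · · · · ·
    · · · · · · · · · ·
    · · · · · · · · · ·
    · · · · · · · · · #
    · · · · · · · · # #
    · · · · · · · # # #
    · · · · · · # # # #
    · · · · · # # # # #
    · · · · # # # # # #
    · · · # # # · · · ·
    · · · · · · · · · ·
    · · · · · · · · · ·
T1:
  2·area = 180
  edge (6, 20)→(7, 6): d=(1,-14) top-left  bias=+0
  edge (7, 6)→(20, 4): d=(13,-2) top-left  bias=+0
  edge (20, 4)→(6, 20): d=(-14,16) right/bottom  bias=-1
    (7,2)@(15, 5): e=[111,3,66] → #
    (8,2)@(17, 5): e=[139,7,34] → #
    (9,2)@(19, 5): e=[167,11,2] → #
    (3,3)@(7, 7): e=[1,13,166] → #
    (4,3)@(9, 7): e=[29,17,134] → #
    (5,3)@(11, 7): e=[57,21,102] → #
    (6,3)@(13, 7): e=[85,25,70] → #
    (9,3)@(19, 7): e=[169,37,-26] → ·
    (3,4)@(7, 9): e=[3,39,138] → #
    (8,4)@(17, 9): e=[143,59,-22] → ·
    (3,5)@(7, 11): e=[5,65,110] → #
    (7,5)@(15, 11): e=[117,81,-18] → ·
  covered (24 px):
    · · · · · · · · · ·
    · · · · · · · · · ·
    · · · · · · · # # #
    · · · # # # # # # ·
    · · · # # # # # · ·
    · · · # # # # · · ·
    · · · # # # · · · ·
    · · · # # · · · · ·
    · · · # · · · · · ·
    · · · · · · · · · ·
    · · · · · · · · · ·
    · · · · · · · · · ·

Answer: 48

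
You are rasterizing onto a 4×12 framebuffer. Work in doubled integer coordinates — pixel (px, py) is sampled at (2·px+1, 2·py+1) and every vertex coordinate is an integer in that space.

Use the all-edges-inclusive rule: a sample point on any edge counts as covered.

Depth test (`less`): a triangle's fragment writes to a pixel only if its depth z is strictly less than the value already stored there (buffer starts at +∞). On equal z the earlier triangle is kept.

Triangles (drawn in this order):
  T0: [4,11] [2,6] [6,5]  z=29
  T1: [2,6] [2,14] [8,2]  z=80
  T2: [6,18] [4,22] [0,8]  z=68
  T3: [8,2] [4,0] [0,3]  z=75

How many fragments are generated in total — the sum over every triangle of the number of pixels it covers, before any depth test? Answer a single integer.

T0:
  2·area = 22
  edge (4, 11)→(2, 6): d=(-2,-5) inclusive
  edge (2, 6)→(6, 5): d=(4,-1) inclusive
  edge (6, 5)→(4, 11): d=(-2,6) inclusive
    (1,3)@(3, 7): e=[3,5,14] → X
    (2,3)@(5, 7): e=[13,7,2] → X
    (3,3)@(7, 7): e=[23,9,-10] → .
    (1,4)@(3, 9): e=[-1,13,10] → .
    (2,4)@(5, 9): e=[9,15,-2] → .
  covered (2 px):
    . . . .
    . . . .
    . . . .
    . X X .
    . . . .
    . . . .
    . . . .
    . . . .
    . . . .
    . . . .
    . . . .
    . . . .
T1:
  2·area = 48  (B↔C swapped to make it positive)
  edge (2, 6)→(8, 2): d=(6,-4) inclusive
  edge (8, 2)→(2, 14): d=(-6,12) inclusive
  edge (2, 14)→(2, 6): d=(0,-8) inclusive
    (3,1)@(7, 3): e=[2,6,40] → X
    (2,2)@(5, 5): e=[6,18,24] → X
    (3,2)@(7, 5): e=[14,-6,40] → .
    (1,3)@(3, 7): e=[10,30,8] → X
    (3,3)@(7, 7): e=[26,-18,40] → .
    (1,4)@(3, 9): e=[22,18,8] → X
    (2,4)@(5, 9): e=[30,-6,24] → .
    (1,5)@(3, 11): e=[34,6,8] → X
    (2,5)@(5, 11): e=[42,-18,24] → .
    (1,6)@(3, 13): e=[46,-6,8] → .
  covered (6 px):
    . . . .
    . . . X
    . . X .
    . X X .
    . X . .
    . X . .
    . . . .
    . . . .
    . . . .
    . . . .
    . . . .
    . . . .
T2:
  2·area = 44
  edge (6, 18)→(4, 22): d=(-2,4) inclusive
  edge (4, 22)→(0, 8): d=(-4,-14) inclusive
  edge (0, 8)→(6, 18): d=(6,10) inclusive
    (0,5)@(1, 11): e=[34,2,8] → X
    (1,5)@(3, 11): e=[26,30,-12] → .
    (0,6)@(1, 13): e=[30,-6,20] → .
    (1,6)@(3, 13): e=[22,22,0] → X  [on edge]
    (2,6)@(5, 13): e=[14,50,-20] → .
    (1,7)@(3, 15): e=[18,14,12] → X
    (2,7)@(5, 15): e=[10,42,-8] → .
    (1,8)@(3, 17): e=[14,6,24] → X
    (2,8)@(5, 17): e=[6,34,4] → X
    (3,8)@(7, 17): e=[-2,62,-16] → .
    (1,9)@(3, 19): e=[10,-2,36] → .
    (2,9)@(5, 19): e=[2,26,16] → X
  covered (6 px):
    . . . .
    . . . .
    . . . .
    . . . .
    . . . .
    X . . .
    . X . .
    . X . .
    . X X .
    . . X .
    . . . .
    . . . .
T3:
  2·area = 20  (B↔C swapped to make it positive)
  edge (8, 2)→(0, 3): d=(-8,1) inclusive
  edge (0, 3)→(4, 0): d=(4,-3) inclusive
  edge (4, 0)→(8, 2): d=(4,2) inclusive
    (1,0)@(3, 1): e=[13,1,6] → X
    (2,0)@(5, 1): e=[11,7,2] → X
    (3,0)@(7, 1): e=[9,13,-2] → .
    (1,1)@(3, 3): e=[-3,9,14] → .
    (2,1)@(5, 3): e=[-5,15,10] → .
  covered (2 px):
    . X X .
    . . . .
    . . . .
    . . . .
    . . . .
    . . . .
    . . . .
    . . . .
    . . . .
    . . . .
    . . . .
    . . . .

Result: 16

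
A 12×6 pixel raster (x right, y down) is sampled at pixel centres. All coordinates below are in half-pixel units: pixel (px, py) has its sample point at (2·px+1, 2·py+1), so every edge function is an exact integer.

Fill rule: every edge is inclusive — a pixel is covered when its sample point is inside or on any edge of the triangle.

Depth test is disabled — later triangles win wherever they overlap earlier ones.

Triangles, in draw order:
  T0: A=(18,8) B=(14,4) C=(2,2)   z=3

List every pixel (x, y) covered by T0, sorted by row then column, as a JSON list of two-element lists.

T0:
  2·area = 40  (B↔C swapped to make it positive)
  edge (18, 8)→(2, 2): d=(-16,-6) inclusive
  edge (2, 2)→(14, 4): d=(12,2) inclusive
  edge (14, 4)→(18, 8): d=(4,4) inclusive
    (5,0)@(11, 1): e=[70,-30,0] → .  [on edge]
    (2,1)@(5, 3): e=[2,6,32] → X
    (3,1)@(7, 3): e=[14,2,24] → X
    (4,1)@(9, 3): e=[26,-2,16] → .
    (6,1)@(13, 3): e=[50,-10,0] → .  [on edge]
    (2,2)@(5, 5): e=[-30,30,40] → .
    (3,2)@(7, 5): e=[-18,26,32] → .
    (5,2)@(11, 5): e=[6,18,16] → X
    (6,2)@(13, 5): e=[18,14,8] → X
    (7,2)@(15, 5): e=[30,10,0] → X  [on edge]
    (8,2)@(17, 5): e=[42,6,-8] → .
    (5,3)@(11, 7): e=[-26,42,24] → .
    (8,3)@(17, 7): e=[10,30,0] → X  [on edge]
    (9,4)@(19, 9): e=[-10,50,0] → .  [on edge]
    (10,5)@(21, 11): e=[-30,70,0] → .  [on edge]
  covered (6 px):
    . . . . . . . . . . . .
    . . X X . . . . . . . .
    . . . . . X X X . . . .
    . . . . . . . . X . . .
    . . . . . . . . . . . .
    . . . . . . . . . . . .

Result: [[2,1],[3,1],[5,2],[6,2],[7,2],[8,3]]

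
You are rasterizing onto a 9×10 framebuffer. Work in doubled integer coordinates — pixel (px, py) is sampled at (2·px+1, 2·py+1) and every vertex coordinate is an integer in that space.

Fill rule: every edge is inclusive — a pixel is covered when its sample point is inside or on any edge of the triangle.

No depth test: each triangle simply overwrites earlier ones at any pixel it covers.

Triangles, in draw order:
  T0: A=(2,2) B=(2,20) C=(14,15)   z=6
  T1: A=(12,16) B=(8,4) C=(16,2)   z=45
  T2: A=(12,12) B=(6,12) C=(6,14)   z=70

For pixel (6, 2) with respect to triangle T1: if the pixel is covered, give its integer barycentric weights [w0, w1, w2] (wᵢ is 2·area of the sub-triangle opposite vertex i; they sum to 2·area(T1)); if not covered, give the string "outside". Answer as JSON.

T0:
  2·area = 216  (B↔C swapped to make it positive)
  edge (2, 2)→(14, 15): d=(12,13) inclusive
  edge (14, 15)→(2, 20): d=(-12,5) inclusive
  edge (2, 20)→(2, 2): d=(0,-18) inclusive
    (1,2)@(3, 5): e=[23,175,18] → X
    (2,2)@(5, 5): e=[-3,165,54] → .
    (1,3)@(3, 7): e=[47,151,18] → X
    (2,3)@(5, 7): e=[21,141,54] → X
    (3,3)@(7, 7): e=[-5,131,90] → .
    (1,4)@(3, 9): e=[71,127,18] → X
    (3,4)@(7, 9): e=[19,107,90] → X
    (4,4)@(9, 9): e=[-7,97,126] → .
    (1,5)@(3, 11): e=[95,103,18] → X
    (4,5)@(9, 11): e=[17,73,126] → X
    (5,5)@(11, 11): e=[-9,63,162] → .
    (1,6)@(3, 13): e=[119,79,18] → X
  covered (26 px):
    . . . . . . . . .
    . . . . . . . . .
    . X . . . . . . .
    . X X . . . . . .
    . X X X . . . . .
    . X X X X . . . .
    . X X X X X . . .
    . X X X X X X . .
    . X X X X . . . .
    . X . . . . . . .
T1:
  2·area = 104
  edge (12, 16)→(8, 4): d=(-4,-12) inclusive
  edge (8, 4)→(16, 2): d=(8,-2) inclusive
  edge (16, 2)→(12, 16): d=(-4,14) inclusive
    (3,0)@(7, 1): e=[0,-26,130] → .  [on edge]
    (6,1)@(13, 3): e=[64,2,38] → X
    (7,1)@(15, 3): e=[88,6,10] → X
    (8,1)@(17, 3): e=[112,10,-18] → .
    (4,2)@(9, 5): e=[8,10,86] → X
    (5,2)@(11, 5): e=[32,14,58] → X
    (8,2)@(17, 5): e=[104,26,-26] → .
    (4,3)@(9, 7): e=[0,26,78] → X  [on edge]
    (7,3)@(15, 7): e=[72,38,-6] → .
    (4,4)@(9, 9): e=[-8,42,70] → .
    (5,4)@(11, 9): e=[16,46,42] → X
    (7,4)@(15, 9): e=[64,54,-14] → .
    (5,6)@(11, 13): e=[0,78,26] → X  [on edge]
    (6,9)@(13, 19): e=[0,130,-26] → .  [on edge]
  covered (14 px):
    . . . . . . . . .
    . . . . . . X X .
    . . . . X X X X .
    . . . . X X X . .
    . . . . . X X . .
    . . . . . X X . .
    . . . . . X . . .
    . . . . . . . . .
    . . . . . . . . .
    . . . . . . . . .
T2:
  2·area = 12  (B↔C swapped to make it positive)
  edge (12, 12)→(6, 14): d=(-6,2) inclusive
  edge (6, 14)→(6, 12): d=(0,-2) inclusive
  edge (6, 12)→(12, 12): d=(6,0) inclusive
    (7,5)@(15, 11): e=[0,18,-6] → .  [on edge]
    (3,6)@(7, 13): e=[4,2,6] → X
    (4,6)@(9, 13): e=[0,6,6] → X  [on edge]
    (5,6)@(11, 13): e=[-4,10,6] → .
    (1,7)@(3, 15): e=[0,-6,18] → .  [on edge]
    (3,7)@(7, 15): e=[-8,2,18] → .
    (4,7)@(9, 15): e=[-12,6,18] → .
  covered (2 px):
    . . . . . . . . .
    . . . . . . . . .
    . . . . . . . . .
    . . . . . . . . .
    . . . . . . . . .
    . . . . . . . . .
    . . . X X . . . .
    . . . . . . . . .
    . . . . . . . . .
    . . . . . . . . .

Final: [18,30,56]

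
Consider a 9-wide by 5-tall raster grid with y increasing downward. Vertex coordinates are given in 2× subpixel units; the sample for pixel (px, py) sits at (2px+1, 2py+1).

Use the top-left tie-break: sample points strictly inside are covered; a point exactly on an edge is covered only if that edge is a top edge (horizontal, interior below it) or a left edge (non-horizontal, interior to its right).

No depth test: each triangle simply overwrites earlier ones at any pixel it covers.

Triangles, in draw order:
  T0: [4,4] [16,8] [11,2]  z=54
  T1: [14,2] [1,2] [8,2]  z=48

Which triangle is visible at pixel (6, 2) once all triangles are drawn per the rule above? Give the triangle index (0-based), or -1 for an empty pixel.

T0:
  2·area = 52  (B↔C swapped to make it positive)
  edge (4, 4)→(11, 2): d=(7,-2) top-left  bias=+0
  edge (11, 2)→(16, 8): d=(5,6) right/bottom  bias=-1
  edge (16, 8)→(4, 4): d=(-12,-4) top-left  bias=+0
    (0,1)@(1, 3): e=[-13,65,0] → ·  [on edge]
    (4,1)@(9, 3): e=[3,17,32] → #
    (5,1)@(11, 3): e=[7,5,40] → #
    (6,1)@(13, 3): e=[11,-7,48] → ·
    (3,2)@(7, 5): e=[13,39,0] → #  [on edge]
    (6,2)@(13, 5): e=[25,3,24] → #
    (7,2)@(15, 5): e=[29,-9,32] → ·
    (3,3)@(7, 7): e=[27,49,-24] → ·
    (4,3)@(9, 7): e=[31,37,-16] → ·
    (5,3)@(11, 7): e=[35,25,-8] → ·
    (6,3)@(13, 7): e=[39,13,0] → #  [on edge]
    (7,3)@(15, 7): e=[43,1,8] → #
  covered (8 px):
    · · · · · · · · ·
    · · · · # # · · ·
    · · · # # # # · ·
    · · · · · · # # ·
    · · · · · · · · ·
T1:
  degenerate (2·area = 0) — covers nothing

Z-buffer (winner per pixel, '.' = empty):
  . . . . . . . . .
  . . . . 0 0 . . .
  . . . 0 0 0 0 . .
  . . . . . . 0 0 .
  . . . . . . . . .

Result: 0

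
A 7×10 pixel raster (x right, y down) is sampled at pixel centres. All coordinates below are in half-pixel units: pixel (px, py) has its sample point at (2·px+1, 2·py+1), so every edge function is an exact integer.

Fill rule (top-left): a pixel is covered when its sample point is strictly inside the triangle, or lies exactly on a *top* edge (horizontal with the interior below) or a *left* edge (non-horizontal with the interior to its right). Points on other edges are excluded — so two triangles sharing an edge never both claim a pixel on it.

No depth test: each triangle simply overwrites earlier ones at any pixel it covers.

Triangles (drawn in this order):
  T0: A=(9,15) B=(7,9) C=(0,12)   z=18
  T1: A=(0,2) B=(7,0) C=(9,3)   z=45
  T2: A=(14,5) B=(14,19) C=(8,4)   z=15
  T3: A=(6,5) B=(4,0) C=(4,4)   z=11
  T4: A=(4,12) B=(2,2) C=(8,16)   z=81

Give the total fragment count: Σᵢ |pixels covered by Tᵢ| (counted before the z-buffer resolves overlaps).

T0:
  2·area = 48  (B↔C swapped to make it positive)
  edge (9, 15)→(0, 12): d=(-9,-3) top-left  bias=+0
  edge (0, 12)→(7, 9): d=(7,-3) top-left  bias=+0
  edge (7, 9)→(9, 15): d=(2,6) right/bottom  bias=-1
    (2,1)@(5, 3): e=[96,-48,0] → ·  [on edge]
    (3,4)@(7, 9): e=[48,0,0] → ·  [on edge]
    (1,5)@(3, 11): e=[18,2,28] → #
    (2,5)@(5, 11): e=[24,8,16] → #
    (3,5)@(7, 11): e=[30,14,4] → #
    (4,5)@(9, 11): e=[36,20,-8] → ·
    (1,6)@(3, 13): e=[0,16,32] → #  [on edge]
    (4,6)@(9, 13): e=[18,34,-4] → ·
    (1,7)@(3, 15): e=[-18,30,36] → ·
    (2,7)@(5, 15): e=[-12,36,24] → ·
    (3,7)@(7, 15): e=[-6,42,12] → ·
    (4,7)@(9, 15): e=[0,48,0] → ·  [on edge]
  covered (6 px):
    · · · · · · ·
    · · · · · · ·
    · · · · · · ·
    · · · · · · ·
    · · · · · · ·
    · # # # · · ·
    · # # # · · ·
    · · · · · · ·
    · · · · · · ·
    · · · · · · ·
T1:
  2·area = 25
  edge (0, 2)→(7, 0): d=(7,-2) top-left  bias=+0
  edge (7, 0)→(9, 3): d=(2,3) right/bottom  bias=-1
  edge (9, 3)→(0, 2): d=(-9,-1) top-left  bias=+0
    (2,0)@(5, 1): e=[3,8,14] → #
    (3,0)@(7, 1): e=[7,2,16] → #
    (4,0)@(9, 1): e=[11,-4,18] → ·
    (2,1)@(5, 3): e=[17,12,-4] → ·
    (3,1)@(7, 3): e=[21,6,-2] → ·
    (4,1)@(9, 3): e=[25,0,0] → ·  [on edge]
    (6,4)@(13, 9): e=[75,0,-50] → ·  [on edge]
  covered (2 px):
    · · # # · · ·
    · · · · · · ·
    · · · · · · ·
    · · · · · · ·
    · · · · · · ·
    · · · · · · ·
    · · · · · · ·
    · · · · · · ·
    · · · · · · ·
    · · · · · · ·
T2:
  2·area = 84
  edge (14, 5)→(14, 19): d=(0,14) right/bottom  bias=-1
  edge (14, 19)→(8, 4): d=(-6,-15) top-left  bias=+0
  edge (8, 4)→(14, 5): d=(6,1) right/bottom  bias=-1
    (4,2)@(9, 5): e=[70,9,5] → #
    (5,2)@(11, 5): e=[42,39,3] → #
    (6,2)@(13, 5): e=[14,69,1] → #
    (4,3)@(9, 7): e=[70,-3,17] → ·
    (5,3)@(11, 7): e=[42,27,15] → #
    (5,4)@(11, 9): e=[42,15,27] → #
    (5,5)@(11, 11): e=[42,3,39] → #
    (5,6)@(11, 13): e=[42,-9,51] → ·
    (6,6)@(13, 13): e=[14,21,49] → #
    (6,7)@(13, 15): e=[14,9,61] → #
    (6,8)@(13, 17): e=[14,-3,73] → ·
  covered (11 px):
    · · · · · · ·
    · · · · · · ·
    · · · · # # #
    · · · · · # #
    · · · · · # #
    · · · · · # #
    · · · · · · #
    · · · · · · #
    · · · · · · ·
    · · · · · · ·
T3:
  2·area = 8  (B↔C swapped to make it positive)
  edge (6, 5)→(4, 4): d=(-2,-1) top-left  bias=+0
  edge (4, 4)→(4, 0): d=(0,-4) top-left  bias=+0
  edge (4, 0)→(6, 5): d=(2,5) right/bottom  bias=-1
    (2,1)@(5, 3): e=[3,4,1] → #
    (3,1)@(7, 3): e=[5,12,-9] → ·
    (2,2)@(5, 5): e=[-1,4,5] → ·
  covered (1 px):
    · · · · · · ·
    · · # · · · ·
    · · · · · · ·
    · · · · · · ·
    · · · · · · ·
    · · · · · · ·
    · · · · · · ·
    · · · · · · ·
    · · · · · · ·
    · · · · · · ·
T4:
  2·area = 32
  edge (4, 12)→(2, 2): d=(-2,-10) top-left  bias=+0
  edge (2, 2)→(8, 16): d=(6,14) right/bottom  bias=-1
  edge (8, 16)→(4, 12): d=(-4,-4) top-left  bias=+0
    (1,2)@(3, 5): e=[4,4,24] → #
    (2,2)@(5, 5): e=[24,-24,32] → ·
    (1,3)@(3, 7): e=[0,16,16] → #  [on edge]
    (2,3)@(5, 7): e=[20,-12,24] → ·
    (0,4)@(1, 9): e=[-24,56,0] → ·  [on edge]
    (1,4)@(3, 9): e=[-4,28,8] → ·
    (2,4)@(5, 9): e=[16,0,16] → ·  [on edge]
    (1,5)@(3, 11): e=[-8,40,0] → ·  [on edge]
    (2,5)@(5, 11): e=[12,12,8] → #
    (3,5)@(7, 11): e=[32,-16,16] → ·
    (2,6)@(5, 13): e=[8,24,0] → #  [on edge]
    (3,6)@(7, 13): e=[28,-4,8] → ·
    (3,7)@(7, 15): e=[24,8,0] → #  [on edge]
    (2,8)@(5, 17): e=[0,48,-16] → ·  [on edge]
    (4,8)@(9, 17): e=[40,-8,0] → ·  [on edge]
    (5,9)@(11, 19): e=[56,-24,0] → ·  [on edge]
  covered (5 px):
    · · · · · · ·
    · · · · · · ·
    · # · · · · ·
    · # · · · · ·
    · · · · · · ·
    · · # · · · ·
    · · # · · · ·
    · · · # · · ·
    · · · · · · ·
    · · · · · · ·

Answer: 25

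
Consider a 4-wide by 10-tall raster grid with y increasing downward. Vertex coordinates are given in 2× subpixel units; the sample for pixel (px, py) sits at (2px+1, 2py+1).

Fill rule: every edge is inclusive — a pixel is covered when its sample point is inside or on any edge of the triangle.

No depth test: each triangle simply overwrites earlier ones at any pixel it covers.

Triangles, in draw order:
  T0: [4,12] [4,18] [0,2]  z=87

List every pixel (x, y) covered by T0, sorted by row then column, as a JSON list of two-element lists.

T0:
  2·area = 24
  edge (4, 12)→(4, 18): d=(0,6) inclusive
  edge (4, 18)→(0, 2): d=(-4,-16) inclusive
  edge (0, 2)→(4, 12): d=(4,10) inclusive
    (0,2)@(1, 5): e=[18,4,2] → #
    (1,2)@(3, 5): e=[6,36,-18] → ·
    (0,3)@(1, 7): e=[18,-4,10] → ·
    (1,5)@(3, 11): e=[6,12,6] → #
    (2,5)@(5, 11): e=[-6,44,-14] → ·
    (1,6)@(3, 13): e=[6,4,14] → #
    (2,6)@(5, 13): e=[-6,36,-6] → ·
    (1,7)@(3, 15): e=[6,-4,22] → ·
  covered (3 px):
    · · · ·
    · · · ·
    # · · ·
    · · · ·
    · · · ·
    · # · ·
    · # · ·
    · · · ·
    · · · ·
    · · · ·

Final: [[0,2],[1,5],[1,6]]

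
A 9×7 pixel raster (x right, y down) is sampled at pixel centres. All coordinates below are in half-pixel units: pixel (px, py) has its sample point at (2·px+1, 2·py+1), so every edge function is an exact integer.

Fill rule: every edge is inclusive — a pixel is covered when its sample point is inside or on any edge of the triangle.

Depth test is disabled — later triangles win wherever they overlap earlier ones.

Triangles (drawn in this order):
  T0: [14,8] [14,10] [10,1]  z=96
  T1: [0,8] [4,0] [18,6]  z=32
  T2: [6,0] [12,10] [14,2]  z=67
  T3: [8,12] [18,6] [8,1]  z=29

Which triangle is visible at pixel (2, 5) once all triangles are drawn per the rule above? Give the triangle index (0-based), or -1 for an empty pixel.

T0:
  2·area = 8
  edge (14, 8)→(14, 10): d=(0,2) inclusive
  edge (14, 10)→(10, 1): d=(-4,-9) inclusive
  edge (10, 1)→(14, 8): d=(4,7) inclusive
    (5,1)@(11, 3): e=[6,1,1] → #
    (6,1)@(13, 3): e=[2,19,-13] → ·
    (5,2)@(11, 5): e=[6,-7,9] → ·
    (6,3)@(13, 7): e=[2,3,3] → #
    (7,3)@(15, 7): e=[-2,21,-11] → ·
    (6,4)@(13, 9): e=[2,-5,11] → ·
  covered (2 px):
    · · · · · · · · ·
    · · · · · # · · ·
    · · · · · · · · ·
    · · · · · · # · ·
    · · · · · · · · ·
    · · · · · · · · ·
    · · · · · · · · ·
T1:
  2·area = 136
  edge (0, 8)→(4, 0): d=(4,-8) inclusive
  edge (4, 0)→(18, 6): d=(14,6) inclusive
  edge (18, 6)→(0, 8): d=(-18,2) inclusive
    (2,0)@(5, 1): e=[12,8,116] → #
    (3,0)@(7, 1): e=[28,-4,112] → ·
    (1,1)@(3, 3): e=[4,48,84] → #
    (3,1)@(7, 3): e=[36,24,76] → #
    (4,1)@(9, 3): e=[52,12,72] → #
    (5,1)@(11, 3): e=[68,0,68] → #  [on edge]
    (6,1)@(13, 3): e=[84,-12,64] → ·
    (1,2)@(3, 5): e=[12,76,48] → #
    (6,2)@(13, 5): e=[92,16,28] → #
    (7,2)@(15, 5): e=[108,4,24] → #
    (8,2)@(17, 5): e=[124,-8,20] → ·
    (0,3)@(1, 7): e=[4,116,16] → #
    (4,3)@(9, 7): e=[68,68,0] → #  [on edge]
  covered (18 px):
    · · # · · · · · ·
    · # # # # # · · ·
    · # # # # # # # ·
    # # # # # · · · ·
    · · · · · · · · ·
    · · · · · · · · ·
    · · · · · · · · ·
T2:
  2·area = 68  (B↔C swapped to make it positive)
  edge (6, 0)→(14, 2): d=(8,2) inclusive
  edge (14, 2)→(12, 10): d=(-2,8) inclusive
  edge (12, 10)→(6, 0): d=(-6,-10) inclusive
    (3,0)@(7, 1): e=[6,58,4] → #
    (4,0)@(9, 1): e=[2,42,24] → #
    (5,0)@(11, 1): e=[-2,26,44] → ·
    (3,1)@(7, 3): e=[22,54,-8] → ·
    (4,1)@(9, 3): e=[18,38,12] → #
    (5,1)@(11, 3): e=[14,22,32] → #
    (6,1)@(13, 3): e=[10,6,52] → #
    (7,1)@(15, 3): e=[6,-10,72] → ·
    (4,2)@(9, 5): e=[34,34,0] → #  [on edge]
    (7,2)@(15, 5): e=[22,-14,60] → ·
    (4,3)@(9, 7): e=[50,30,-12] → ·
    (5,3)@(11, 7): e=[46,14,8] → #
  covered (9 px):
    · · · # # · · · ·
    · · · · # # # · ·
    · · · · # # # · ·
    · · · · · # · · ·
    · · · · · · · · ·
    · · · · · · · · ·
    · · · · · · · · ·
T3:
  2·area = 110  (B↔C swapped to make it positive)
  edge (8, 12)→(8, 1): d=(0,-11) inclusive
  edge (8, 1)→(18, 6): d=(10,5) inclusive
  edge (18, 6)→(8, 12): d=(-10,6) inclusive
    (4,1)@(9, 3): e=[11,15,84] → #
    (5,1)@(11, 3): e=[33,5,72] → #
    (6,1)@(13, 3): e=[55,-5,60] → ·
    (4,2)@(9, 5): e=[11,35,64] → #
    (6,2)@(13, 5): e=[55,15,40] → #
    (7,2)@(15, 5): e=[77,5,28] → #
    (8,2)@(17, 5): e=[99,-5,16] → ·
    (4,3)@(9, 7): e=[11,55,44] → #
    (8,3)@(17, 7): e=[99,15,-4] → ·
    (4,4)@(9, 9): e=[11,75,24] → #
    (6,4)@(13, 9): e=[55,55,0] → #  [on edge]
    (7,4)@(15, 9): e=[77,45,-12] → ·
  covered (14 px):
    · · · · · · · · ·
    · · · · # # · · ·
    · · · · # # # # ·
    · · · · # # # # ·
    · · · · # # # · ·
    · · · · # · · · ·
    · · · · · · · · ·

Z-buffer (winner per pixel, '.' = empty):
  . . 1 2 2 . . . .
  . 1 1 1 3 3 2 . .
  . 1 1 1 3 3 3 3 .
  1 1 1 1 3 3 3 3 .
  . . . . 3 3 3 . .
  . . . . 3 . . . .
  . . . . . . . . .

Answer: -1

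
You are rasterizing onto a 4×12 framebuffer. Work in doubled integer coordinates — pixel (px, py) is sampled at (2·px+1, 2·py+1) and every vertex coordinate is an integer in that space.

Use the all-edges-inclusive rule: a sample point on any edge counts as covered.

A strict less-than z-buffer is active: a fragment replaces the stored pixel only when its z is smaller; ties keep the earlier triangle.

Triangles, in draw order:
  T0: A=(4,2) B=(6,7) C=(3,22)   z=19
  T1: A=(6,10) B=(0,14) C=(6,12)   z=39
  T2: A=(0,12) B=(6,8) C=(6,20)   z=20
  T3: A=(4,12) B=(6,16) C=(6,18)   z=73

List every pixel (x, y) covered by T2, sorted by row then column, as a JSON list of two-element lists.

T0:
  2·area = 45
  edge (4, 2)→(6, 7): d=(2,5) inclusive
  edge (6, 7)→(3, 22): d=(-3,15) inclusive
  edge (3, 22)→(4, 2): d=(1,-20) inclusive
    (2,2)@(5, 5): e=[1,21,23] → X
    (3,2)@(7, 5): e=[-9,-9,63] → .
    (2,3)@(5, 7): e=[5,15,25] → X
    (3,3)@(7, 7): e=[-5,-15,65] → .
    (2,4)@(5, 9): e=[9,9,27] → X
    (3,4)@(7, 9): e=[-1,-21,67] → .
    (2,5)@(5, 11): e=[13,3,29] → X
    (3,5)@(7, 11): e=[3,-27,69] → .
    (2,6)@(5, 13): e=[17,-3,31] → .
  covered (4 px):
    . . . .
    . . . .
    . . X .
    . . X .
    . . X .
    . . X .
    . . . .
    . . . .
    . . . .
    . . . .
    . . . .
    . . . .
T1:
  2·area = 12  (B↔C swapped to make it positive)
  edge (6, 10)→(6, 12): d=(0,2) inclusive
  edge (6, 12)→(0, 14): d=(-6,2) inclusive
  edge (0, 14)→(6, 10): d=(6,-4) inclusive
    (2,5)@(5, 11): e=[2,8,2] → X
    (3,5)@(7, 11): e=[-2,4,10] → .
    (1,6)@(3, 13): e=[6,0,6] → X  [on edge]
    (2,6)@(5, 13): e=[2,-4,14] → .
    (1,7)@(3, 15): e=[6,-12,18] → .
  covered (2 px):
    . . . .
    . . . .
    . . . .
    . . . .
    . . . .
    . . X .
    . X . .
    . . . .
    . . . .
    . . . .
    . . . .
    . . . .
T2:
  2·area = 72
  edge (0, 12)→(6, 8): d=(6,-4) inclusive
  edge (6, 8)→(6, 20): d=(0,12) inclusive
  edge (6, 20)→(0, 12): d=(-6,-8) inclusive
    (2,4)@(5, 9): e=[2,12,58] → X
    (3,4)@(7, 9): e=[10,-12,74] → .
    (1,5)@(3, 11): e=[6,36,30] → X
    (3,5)@(7, 11): e=[22,-12,62] → .
    (0,6)@(1, 13): e=[10,60,2] → X
    (3,6)@(7, 13): e=[34,-12,50] → .
    (0,7)@(1, 15): e=[22,60,-10] → .
    (1,7)@(3, 15): e=[30,36,6] → X
    (3,7)@(7, 15): e=[46,-12,38] → .
    (1,8)@(3, 17): e=[42,36,-6] → .
    (2,8)@(5, 17): e=[50,12,10] → X
    (3,8)@(7, 17): e=[58,-12,26] → .
  covered (9 px):
    . . . .
    . . . .
    . . . .
    . . . .
    . . X .
    . X X .
    X X X .
    . X X .
    . . X .
    . . . .
    . . . .
    . . . .
T3:
  2·area = 4
  edge (4, 12)→(6, 16): d=(2,4) inclusive
  edge (6, 16)→(6, 18): d=(0,2) inclusive
  edge (6, 18)→(4, 12): d=(-2,-6) inclusive
    (0,1)@(1, 3): e=[-6,10,0] → .  [on edge]
    (1,4)@(3, 9): e=[-2,6,0] → .  [on edge]
    (2,7)@(5, 15): e=[2,2,0] → X  [on edge]
    (3,7)@(7, 15): e=[-6,-2,12] → .
    (2,8)@(5, 17): e=[6,2,-4] → .
    (3,10)@(7, 21): e=[6,-2,0] → .  [on edge]
  covered (1 px):
    . . . .
    . . . .
    . . . .
    . . . .
    . . . .
    . . . .
    . . . .
    . . X .
    . . . .
    . . . .
    . . . .
    . . . .

Result: [[2,4],[1,5],[2,5],[0,6],[1,6],[2,6],[1,7],[2,7],[2,8]]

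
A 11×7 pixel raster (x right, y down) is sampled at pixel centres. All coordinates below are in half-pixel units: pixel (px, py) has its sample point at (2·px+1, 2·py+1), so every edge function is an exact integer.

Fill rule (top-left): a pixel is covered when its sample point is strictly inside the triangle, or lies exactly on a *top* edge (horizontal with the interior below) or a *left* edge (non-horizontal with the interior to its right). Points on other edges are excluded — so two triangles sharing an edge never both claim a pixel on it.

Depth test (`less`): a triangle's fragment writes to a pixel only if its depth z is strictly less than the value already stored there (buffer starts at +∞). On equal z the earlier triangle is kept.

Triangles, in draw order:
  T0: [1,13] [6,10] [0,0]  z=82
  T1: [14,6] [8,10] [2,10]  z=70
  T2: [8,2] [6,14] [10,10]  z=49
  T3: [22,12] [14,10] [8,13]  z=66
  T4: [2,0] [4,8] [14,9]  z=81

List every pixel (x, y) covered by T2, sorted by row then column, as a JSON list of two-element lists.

T0:
  2·area = 68  (B↔C swapped to make it positive)
  edge (1, 13)→(0, 0): d=(-1,-13) top-left  bias=+0
  edge (0, 0)→(6, 10): d=(6,10) right/bottom  bias=-1
  edge (6, 10)→(1, 13): d=(-5,3) right/bottom  bias=-1
    (10,0)@(21, 1): e=[272,-204,0] → ·  [on edge]
    (0,1)@(1, 3): e=[10,8,50] → █
    (1,1)@(3, 3): e=[36,-12,44] → ·
    (0,2)@(1, 5): e=[8,20,40] → █
    (1,2)@(3, 5): e=[34,0,34] → ·  [on edge]
    (0,3)@(1, 7): e=[6,32,30] → █
    (1,3)@(3, 7): e=[32,12,24] → █
    (2,3)@(5, 7): e=[58,-8,18] → ·
    (5,3)@(11, 7): e=[136,-68,0] → ·  [on edge]
    (0,4)@(1, 9): e=[4,44,20] → █
    (2,4)@(5, 9): e=[56,4,8] → █
    (3,4)@(7, 9): e=[82,-16,2] → ·
    (0,6)@(1, 13): e=[0,68,0] → ·  [on edge]
  covered (9 px):
    · · · · · · · · · · ·
    █ · · · · · · · · · ·
    █ · · · · · · · · · ·
    █ █ · · · · · · · · ·
    █ █ █ · · · · · · · ·
    █ █ · · · · · · · · ·
    · · · · · · · · · · ·
T1:
  2·area = 24
  edge (14, 6)→(8, 10): d=(-6,4) right/bottom  bias=-1
  edge (8, 10)→(2, 10): d=(-6,0) right/bottom  bias=-1
  edge (2, 10)→(14, 6): d=(12,-4) top-left  bias=+0
    (8,2)@(17, 5): e=[-6,30,0] → ·  [on edge]
    (5,3)@(11, 7): e=[6,18,0] → █  [on edge]
    (6,3)@(13, 7): e=[-2,18,8] → ·
    (2,4)@(5, 9): e=[18,6,0] → █  [on edge]
    (3,4)@(7, 9): e=[10,6,8] → █
    (4,4)@(9, 9): e=[2,6,16] → █
    (5,4)@(11, 9): e=[-6,6,24] → ·
    (2,5)@(5, 11): e=[6,-6,24] → ·
    (3,5)@(7, 11): e=[-2,-6,32] → ·
    (4,5)@(9, 11): e=[-10,-6,40] → ·
  covered (4 px):
    · · · · · · · · · · ·
    · · · · · · · · · · ·
    · · · · · · · · · · ·
    · · · · · █ · · · · ·
    · · █ █ █ · · · · · ·
    · · · · · · · · · · ·
    · · · · · · · · · · ·
T2:
  2·area = 40  (B↔C swapped to make it positive)
  edge (8, 2)→(10, 10): d=(2,8) right/bottom  bias=-1
  edge (10, 10)→(6, 14): d=(-4,4) right/bottom  bias=-1
  edge (6, 14)→(8, 2): d=(2,-12) top-left  bias=+0
    (9,0)@(19, 1): e=[-90,0,130] → ·  [on edge]
    (8,1)@(17, 3): e=[-70,0,110] → ·  [on edge]
    (7,2)@(15, 5): e=[-50,0,90] → ·  [on edge]
    (4,3)@(9, 7): e=[2,16,22] → █
    (5,3)@(11, 7): e=[-14,8,46] → ·
    (6,3)@(13, 7): e=[-30,0,70] → ·  [on edge]
    (3,4)@(7, 9): e=[22,16,2] → █
    (5,4)@(11, 9): e=[-10,0,50] → ·  [on edge]
    (3,5)@(7, 11): e=[26,8,6] → █
    (4,5)@(9, 11): e=[10,0,30] → ·  [on edge]
    (3,6)@(7, 13): e=[30,0,10] → ·  [on edge]
  covered (4 px):
    · · · · · · · · · · ·
    · · · · · · · · · · ·
    · · · · · · · · · · ·
    · · · · █ · · · · · ·
    · · · █ █ · · · · · ·
    · · · █ · · · · · · ·
    · · · · · · · · · · ·
T3:
  2·area = 36  (B↔C swapped to make it positive)
  edge (22, 12)→(8, 13): d=(-14,1) right/bottom  bias=-1
  edge (8, 13)→(14, 10): d=(6,-3) top-left  bias=+0
  edge (14, 10)→(22, 12): d=(8,2) right/bottom  bias=-1
    (6,5)@(13, 11): e=[23,3,10] → █
    (7,5)@(15, 11): e=[21,9,6] → █
    (8,5)@(17, 11): e=[19,15,2] → █
    (9,5)@(19, 11): e=[17,21,-2] → ·
    (6,6)@(13, 13): e=[-5,15,26] → ·
    (7,6)@(15, 13): e=[-7,21,22] → ·
    (8,6)@(17, 13): e=[-9,27,18] → ·
  covered (3 px):
    · · · · · · · · · · ·
    · · · · · · · · · · ·
    · · · · · · · · · · ·
    · · · · · · · · · · ·
    · · · · · · · · · · ·
    · · · · · · █ █ █ · ·
    · · · · · · · · · · ·
T4:
  2·area = 78  (B↔C swapped to make it positive)
  edge (2, 0)→(14, 9): d=(12,9) right/bottom  bias=-1
  edge (14, 9)→(4, 8): d=(-10,-1) top-left  bias=+0
  edge (4, 8)→(2, 0): d=(-2,-8) top-left  bias=+0
    (1,0)@(3, 1): e=[3,69,6] → █
    (2,0)@(5, 1): e=[-15,71,22] → ·
    (1,1)@(3, 3): e=[27,49,2] → █
    (2,1)@(5, 3): e=[9,51,18] → █
    (3,1)@(7, 3): e=[-9,53,34] → ·
    (1,2)@(3, 5): e=[51,29,-2] → ·
    (2,2)@(5, 5): e=[33,31,14] → █
    (3,2)@(7, 5): e=[15,33,30] → █
    (4,2)@(9, 5): e=[-3,35,46] → ·
    (2,3)@(5, 7): e=[57,11,10] → █
    (4,3)@(9, 7): e=[21,15,42] → █
    (5,3)@(11, 7): e=[3,17,58] → █
  covered (9 px):
    · █ · · · · · · · · ·
    · █ █ · · · · · · · ·
    · · █ █ · · · · · · ·
    · · █ █ █ █ · · · · ·
    · · · · · · · · · · ·
    · · · · · · · · · · ·
    · · · · · · · · · · ·

Answer: [[4,3],[3,4],[4,4],[3,5]]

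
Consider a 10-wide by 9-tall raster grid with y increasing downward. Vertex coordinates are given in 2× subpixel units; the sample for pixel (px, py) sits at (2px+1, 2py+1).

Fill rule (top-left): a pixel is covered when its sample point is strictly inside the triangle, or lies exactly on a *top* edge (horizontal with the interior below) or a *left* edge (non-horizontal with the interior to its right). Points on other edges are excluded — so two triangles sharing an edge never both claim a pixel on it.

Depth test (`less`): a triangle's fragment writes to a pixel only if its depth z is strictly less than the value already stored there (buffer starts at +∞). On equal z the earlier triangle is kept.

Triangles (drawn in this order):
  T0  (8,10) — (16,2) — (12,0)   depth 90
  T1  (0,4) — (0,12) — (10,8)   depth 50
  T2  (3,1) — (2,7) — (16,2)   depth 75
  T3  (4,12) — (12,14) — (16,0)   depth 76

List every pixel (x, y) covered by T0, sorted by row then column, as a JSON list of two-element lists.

T0:
  2·area = 48  (B↔C swapped to make it positive)
  edge (8, 10)→(12, 0): d=(4,-10) top-left  bias=+0
  edge (12, 0)→(16, 2): d=(4,2) right/bottom  bias=-1
  edge (16, 2)→(8, 10): d=(-8,8) right/bottom  bias=-1
    (6,0)@(13, 1): e=[14,2,32] → █
    (7,0)@(15, 1): e=[34,-2,16] → ·
    (8,0)@(17, 1): e=[54,-6,0] → ·  [on edge]
    (5,1)@(11, 3): e=[2,14,32] → █
    (7,1)@(15, 3): e=[42,6,0] → ·  [on edge]
    (5,2)@(11, 5): e=[10,22,16] → █
    (6,2)@(13, 5): e=[30,18,0] → ·  [on edge]
    (5,3)@(11, 7): e=[18,30,0] → ·  [on edge]
    (4,4)@(9, 9): e=[6,42,0] → ·  [on edge]
    (3,5)@(7, 11): e=[-6,54,0] → ·  [on edge]
    (2,6)@(5, 13): e=[-18,66,0] → ·  [on edge]
    (1,7)@(3, 15): e=[-30,78,0] → ·  [on edge]
    (0,8)@(1, 17): e=[-42,90,0] → ·  [on edge]
  covered (4 px):
    · · · · · · █ · · ·
    · · · · · █ █ · · ·
    · · · · · █ · · · ·
    · · · · · · · · · ·
    · · · · · · · · · ·
    · · · · · · · · · ·
    · · · · · · · · · ·
    · · · · · · · · · ·
    · · · · · · · · · ·
T1:
  2·area = 80  (B↔C swapped to make it positive)
  edge (0, 4)→(10, 8): d=(10,4) right/bottom  bias=-1
  edge (10, 8)→(0, 12): d=(-10,4) right/bottom  bias=-1
  edge (0, 12)→(0, 4): d=(0,-8) top-left  bias=+0
    (0,2)@(1, 5): e=[6,66,8] → █
    (1,2)@(3, 5): e=[-2,58,24] → ·
    (0,3)@(1, 7): e=[26,46,8] → █
    (1,3)@(3, 7): e=[18,38,24] → █
    (2,3)@(5, 7): e=[10,30,40] → █
    (3,3)@(7, 7): e=[2,22,56] → █
    (4,3)@(9, 7): e=[-6,14,72] → ·
    (0,4)@(1, 9): e=[46,26,8] → █
    (4,4)@(9, 9): e=[14,-6,72] → ·
    (0,5)@(1, 11): e=[66,6,8] → █
    (1,5)@(3, 11): e=[58,-2,24] → ·
    (2,5)@(5, 11): e=[50,-10,40] → ·
  covered (10 px):
    · · · · · · · · · ·
    · · · · · · · · · ·
    █ · · · · · · · · ·
    █ █ █ █ · · · · · ·
    █ █ █ █ · · · · · ·
    █ · · · · · · · · ·
    · · · · · · · · · ·
    · · · · · · · · · ·
    · · · · · · · · · ·
T2:
  2·area = 79  (B↔C swapped to make it positive)
  edge (3, 1)→(16, 2): d=(13,1) right/bottom  bias=-1
  edge (16, 2)→(2, 7): d=(-14,5) right/bottom  bias=-1
  edge (2, 7)→(3, 1): d=(1,-6) top-left  bias=+0
    (1,0)@(3, 1): e=[0,79,0] → ·  [on edge]
    (1,1)@(3, 3): e=[26,51,2] → █
    (2,1)@(5, 3): e=[24,41,14] → █
    (3,1)@(7, 3): e=[22,31,26] → █
    (4,1)@(9, 3): e=[20,21,38] → █
    (5,1)@(11, 3): e=[18,11,50] → █
    (6,1)@(13, 3): e=[16,1,62] → █
    (7,1)@(15, 3): e=[14,-9,74] → ·
    (1,2)@(3, 5): e=[52,23,4] → █
    (4,2)@(9, 5): e=[46,-7,40] → ·
    (5,2)@(11, 5): e=[44,-17,52] → ·
    (6,2)@(13, 5): e=[42,-27,64] → ·
    (0,6)@(1, 13): e=[158,-79,0] → ·  [on edge]
  covered (9 px):
    · · · · · · · · · ·
    · █ █ █ █ █ █ · · ·
    · █ █ █ · · · · · ·
    · · · · · · · · · ·
    · · · · · · · · · ·
    · · · · · · · · · ·
    · · · · · · · · · ·
    · · · · · · · · · ·
    · · · · · · · · · ·
T3:
  2·area = 120  (B↔C swapped to make it positive)
  edge (4, 12)→(16, 0): d=(12,-12) top-left  bias=+0
  edge (16, 0)→(12, 14): d=(-4,14) right/bottom  bias=-1
  edge (12, 14)→(4, 12): d=(-8,-2) top-left  bias=+0
    (7,0)@(15, 1): e=[0,10,110] → █  [on edge]
    (8,0)@(17, 1): e=[24,-18,114] → ·
    (6,1)@(13, 3): e=[0,30,90] → █  [on edge]
    (8,1)@(17, 3): e=[48,-26,98] → ·
    (5,2)@(11, 5): e=[0,50,70] → █  [on edge]
    (7,2)@(15, 5): e=[48,-6,78] → ·
    (4,3)@(9, 7): e=[0,70,50] → █  [on edge]
    (7,3)@(15, 7): e=[72,-14,62] → ·
    (3,4)@(7, 9): e=[0,90,30] → █  [on edge]
    (7,4)@(15, 9): e=[96,-22,46] → ·
    (2,5)@(5, 11): e=[0,110,10] → █  [on edge]
    (6,5)@(13, 11): e=[96,-2,26] → ·
    (1,6)@(3, 13): e=[0,130,-10] → ·  [on edge]
    (0,7)@(1, 15): e=[0,150,-30] → ·  [on edge]
  covered (18 px):
    · · · · · · · █ · ·
    · · · · · · █ █ · ·
    · · · · · █ █ · · ·
    · · · · █ █ █ · · ·
    · · · █ █ █ █ · · ·
    · · █ █ █ █ · · · ·
    · · · · █ █ · · · ·
    · · · · · · · · · ·
    · · · · · · · · · ·

Answer: [[6,0],[5,1],[6,1],[5,2]]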